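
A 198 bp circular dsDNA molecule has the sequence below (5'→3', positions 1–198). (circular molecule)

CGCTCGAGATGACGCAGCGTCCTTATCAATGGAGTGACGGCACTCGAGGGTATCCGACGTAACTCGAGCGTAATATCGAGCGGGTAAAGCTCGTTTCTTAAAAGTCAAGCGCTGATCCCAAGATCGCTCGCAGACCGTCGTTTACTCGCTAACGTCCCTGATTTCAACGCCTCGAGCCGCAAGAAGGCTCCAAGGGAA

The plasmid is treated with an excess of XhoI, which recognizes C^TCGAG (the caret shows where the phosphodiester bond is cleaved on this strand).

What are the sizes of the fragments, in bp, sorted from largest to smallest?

108, 40, 30, 20 bp

XhoI sites (CTCGAG) start at positions 3, 43, 63, 171.
XhoI cuts after the first base of each site, so after positions 3, 43, 63, 171.
Circular molecule, 4 cuts → 4 fragments:
  4–43 → 40 bp
  44–63 → 20 bp
  64–171 → 108 bp
  172–198 then 1–3 → 27 + 3 = 30 bp
Sorted largest to smallest: 108, 40, 30, 20 bp.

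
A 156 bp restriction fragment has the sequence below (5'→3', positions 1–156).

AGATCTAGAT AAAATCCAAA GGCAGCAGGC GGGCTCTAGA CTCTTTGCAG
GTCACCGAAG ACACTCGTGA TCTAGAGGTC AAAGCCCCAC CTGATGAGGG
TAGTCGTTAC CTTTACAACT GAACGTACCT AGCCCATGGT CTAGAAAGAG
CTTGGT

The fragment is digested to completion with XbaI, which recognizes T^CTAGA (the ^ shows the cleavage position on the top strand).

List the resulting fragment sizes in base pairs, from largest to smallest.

69, 36, 31, 16, 4 bp

XbaI sites (TCTAGA) start at positions 4, 35, 71, 140.
XbaI cuts after the first base of each site, so after positions 4, 35, 71, 140.
Linear molecule, 4 cuts → 5 fragments:
  1–4 → 4 bp
  5–35 → 31 bp
  36–71 → 36 bp
  72–140 → 69 bp
  141–156 → 16 bp
Sorted largest to smallest: 69, 36, 31, 16, 4 bp.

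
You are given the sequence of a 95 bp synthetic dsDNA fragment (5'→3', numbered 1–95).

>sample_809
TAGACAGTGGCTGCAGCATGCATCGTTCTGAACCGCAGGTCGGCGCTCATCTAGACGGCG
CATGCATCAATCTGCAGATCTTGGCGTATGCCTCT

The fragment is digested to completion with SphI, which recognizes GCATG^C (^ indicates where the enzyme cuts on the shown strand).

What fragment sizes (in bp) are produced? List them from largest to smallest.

44, 31, 20 bp

SphI sites (GCATGC) start at positions 16, 60.
SphI cuts after base 5 of each site (before the last base), so after positions 20, 64.
Linear molecule, 2 cuts → 3 fragments:
  1–20 → 20 bp
  21–64 → 44 bp
  65–95 → 31 bp
Sorted largest to smallest: 44, 31, 20 bp.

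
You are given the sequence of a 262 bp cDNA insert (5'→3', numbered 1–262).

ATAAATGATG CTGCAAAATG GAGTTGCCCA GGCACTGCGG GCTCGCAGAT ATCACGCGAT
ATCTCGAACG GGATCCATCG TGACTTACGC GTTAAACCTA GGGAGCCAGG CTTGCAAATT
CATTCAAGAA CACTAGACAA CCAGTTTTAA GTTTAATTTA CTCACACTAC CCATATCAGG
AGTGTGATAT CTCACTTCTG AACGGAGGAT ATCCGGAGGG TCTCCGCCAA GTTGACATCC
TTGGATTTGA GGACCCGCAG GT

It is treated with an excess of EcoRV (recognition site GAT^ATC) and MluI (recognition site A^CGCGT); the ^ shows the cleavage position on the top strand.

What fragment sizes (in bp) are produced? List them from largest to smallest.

101, 52, 50, 27, 22, 10 bp

EcoRV sites (GATATC) start at positions 48, 58, 186, 208.
EcoRV cuts after base 3 of each site, so after positions 50, 60, 188, 210.
The MluI site (ACGCGT) starts at position 87.
MluI cuts after the first base of each site, so after position 87.
Combined cut positions: 50, 60, 87, 188, 210.
Linear molecule, 5 cuts → 6 fragments:
  1–50 → 50 bp
  51–60 → 10 bp
  61–87 → 27 bp
  88–188 → 101 bp
  189–210 → 22 bp
  211–262 → 52 bp
Sorted largest to smallest: 101, 52, 50, 27, 22, 10 bp.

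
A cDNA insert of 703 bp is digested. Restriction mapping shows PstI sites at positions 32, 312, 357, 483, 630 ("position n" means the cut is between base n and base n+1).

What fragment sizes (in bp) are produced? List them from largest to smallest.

280, 147, 126, 73, 45, 32 bp

Linear molecule, 5 cuts → 6 fragments:
  32 − 0 = 32 bp
  312 − 32 = 280 bp
  357 − 312 = 45 bp
  483 − 357 = 126 bp
  630 − 483 = 147 bp
  703 − 630 = 73 bp
Sorted largest to smallest: 280, 147, 126, 73, 45, 32 bp.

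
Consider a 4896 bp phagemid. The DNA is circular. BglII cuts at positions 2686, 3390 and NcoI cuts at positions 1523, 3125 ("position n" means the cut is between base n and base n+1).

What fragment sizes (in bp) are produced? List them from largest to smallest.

Combined cut positions (sorted): 1523, 2686, 3125, 3390.
Circular molecule, 4 cuts → 4 fragments:
  2686 − 1523 = 1163 bp
  3125 − 2686 = 439 bp
  3390 − 3125 = 265 bp
  wrap: 4896 − 3390 + 1523 = 3029 bp
Sorted largest to smallest: 3029, 1163, 439, 265 bp.

3029, 1163, 439, 265 bp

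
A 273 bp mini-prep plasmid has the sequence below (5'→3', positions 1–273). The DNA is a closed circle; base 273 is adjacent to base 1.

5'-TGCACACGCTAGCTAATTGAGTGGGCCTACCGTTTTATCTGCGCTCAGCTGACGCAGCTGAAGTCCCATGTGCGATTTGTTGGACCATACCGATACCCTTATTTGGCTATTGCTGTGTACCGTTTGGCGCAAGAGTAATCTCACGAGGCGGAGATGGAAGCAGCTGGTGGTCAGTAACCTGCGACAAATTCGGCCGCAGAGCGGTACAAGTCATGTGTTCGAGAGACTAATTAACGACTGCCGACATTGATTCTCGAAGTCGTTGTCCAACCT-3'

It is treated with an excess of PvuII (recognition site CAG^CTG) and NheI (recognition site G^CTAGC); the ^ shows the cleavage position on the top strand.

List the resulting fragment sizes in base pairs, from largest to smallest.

PvuII sites (CAGCTG) start at positions 46, 55, 161.
PvuII cuts after base 3 of each site, so after positions 48, 57, 163.
The NheI site (GCTAGC) starts at position 8.
NheI cuts after the first base of each site, so after position 8.
Combined cut positions: 8, 48, 57, 163.
Circular molecule, 4 cuts → 4 fragments:
  9–48 → 40 bp
  49–57 → 9 bp
  58–163 → 106 bp
  164–273 then 1–8 → 110 + 8 = 118 bp
Sorted largest to smallest: 118, 106, 40, 9 bp.

118, 106, 40, 9 bp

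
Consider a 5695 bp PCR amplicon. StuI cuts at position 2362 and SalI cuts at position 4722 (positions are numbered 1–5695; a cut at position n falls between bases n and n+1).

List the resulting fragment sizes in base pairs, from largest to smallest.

Combined cut positions (sorted): 2362, 4722.
Linear molecule, 2 cuts → 3 fragments:
  2362 − 0 = 2362 bp
  4722 − 2362 = 2360 bp
  5695 − 4722 = 973 bp
Sorted largest to smallest: 2362, 2360, 973 bp.

2362, 2360, 973 bp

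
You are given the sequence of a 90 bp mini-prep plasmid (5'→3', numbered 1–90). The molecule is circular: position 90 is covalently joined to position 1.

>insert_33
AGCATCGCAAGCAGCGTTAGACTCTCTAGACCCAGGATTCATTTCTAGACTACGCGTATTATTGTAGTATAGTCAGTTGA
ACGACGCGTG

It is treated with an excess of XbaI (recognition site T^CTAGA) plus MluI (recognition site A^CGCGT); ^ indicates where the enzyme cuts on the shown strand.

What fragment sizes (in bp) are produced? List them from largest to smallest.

XbaI sites (TCTAGA) start at positions 25, 44.
XbaI cuts after the first base of each site, so after positions 25, 44.
MluI sites (ACGCGT) start at positions 52, 84.
MluI cuts after the first base of each site, so after positions 52, 84.
Combined cut positions: 25, 44, 52, 84.
Circular molecule, 4 cuts → 4 fragments:
  26–44 → 19 bp
  45–52 → 8 bp
  53–84 → 32 bp
  85–90 then 1–25 → 6 + 25 = 31 bp
Sorted largest to smallest: 32, 31, 19, 8 bp.

32, 31, 19, 8 bp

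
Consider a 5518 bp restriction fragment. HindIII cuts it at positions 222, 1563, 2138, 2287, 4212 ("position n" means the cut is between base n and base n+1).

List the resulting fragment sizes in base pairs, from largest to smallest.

1925, 1341, 1306, 575, 222, 149 bp

Linear molecule, 5 cuts → 6 fragments:
  222 − 0 = 222 bp
  1563 − 222 = 1341 bp
  2138 − 1563 = 575 bp
  2287 − 2138 = 149 bp
  4212 − 2287 = 1925 bp
  5518 − 4212 = 1306 bp
Sorted largest to smallest: 1925, 1341, 1306, 575, 222, 149 bp.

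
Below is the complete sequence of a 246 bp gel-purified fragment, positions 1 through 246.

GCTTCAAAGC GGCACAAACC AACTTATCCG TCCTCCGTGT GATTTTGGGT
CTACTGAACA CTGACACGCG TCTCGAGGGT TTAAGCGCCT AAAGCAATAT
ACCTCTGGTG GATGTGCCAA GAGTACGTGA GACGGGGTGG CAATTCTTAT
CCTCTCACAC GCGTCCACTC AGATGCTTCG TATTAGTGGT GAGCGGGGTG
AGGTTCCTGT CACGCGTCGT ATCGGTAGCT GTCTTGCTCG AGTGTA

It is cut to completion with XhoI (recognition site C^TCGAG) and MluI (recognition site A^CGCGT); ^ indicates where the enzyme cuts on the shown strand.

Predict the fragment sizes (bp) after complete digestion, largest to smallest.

87, 66, 53, 25, 9, 6 bp

XhoI sites (CTCGAG) start at positions 72, 237.
XhoI cuts after the first base of each site, so after positions 72, 237.
MluI sites (ACGCGT) start at positions 66, 159, 212.
MluI cuts after the first base of each site, so after positions 66, 159, 212.
Combined cut positions: 66, 72, 159, 212, 237.
Linear molecule, 5 cuts → 6 fragments:
  1–66 → 66 bp
  67–72 → 6 bp
  73–159 → 87 bp
  160–212 → 53 bp
  213–237 → 25 bp
  238–246 → 9 bp
Sorted largest to smallest: 87, 66, 53, 25, 9, 6 bp.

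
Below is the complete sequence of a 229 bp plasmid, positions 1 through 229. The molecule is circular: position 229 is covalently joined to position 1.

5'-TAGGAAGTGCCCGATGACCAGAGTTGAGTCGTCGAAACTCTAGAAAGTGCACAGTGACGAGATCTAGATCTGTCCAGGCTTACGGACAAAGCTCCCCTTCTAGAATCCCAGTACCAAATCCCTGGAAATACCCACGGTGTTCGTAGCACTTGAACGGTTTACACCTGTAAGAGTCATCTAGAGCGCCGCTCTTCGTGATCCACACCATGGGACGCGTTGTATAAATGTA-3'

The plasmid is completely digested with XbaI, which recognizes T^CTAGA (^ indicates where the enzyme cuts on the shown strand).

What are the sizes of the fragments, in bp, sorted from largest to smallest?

XbaI sites (TCTAGA) start at positions 39, 63, 99, 177.
XbaI cuts after the first base of each site, so after positions 39, 63, 99, 177.
Circular molecule, 4 cuts → 4 fragments:
  40–63 → 24 bp
  64–99 → 36 bp
  100–177 → 78 bp
  178–229 then 1–39 → 52 + 39 = 91 bp
Sorted largest to smallest: 91, 78, 36, 24 bp.

91, 78, 36, 24 bp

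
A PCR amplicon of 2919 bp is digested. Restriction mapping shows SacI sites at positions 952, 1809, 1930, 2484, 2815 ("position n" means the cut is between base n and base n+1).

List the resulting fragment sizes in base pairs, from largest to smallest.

952, 857, 554, 331, 121, 104 bp

Linear molecule, 5 cuts → 6 fragments:
  952 − 0 = 952 bp
  1809 − 952 = 857 bp
  1930 − 1809 = 121 bp
  2484 − 1930 = 554 bp
  2815 − 2484 = 331 bp
  2919 − 2815 = 104 bp
Sorted largest to smallest: 952, 857, 554, 331, 121, 104 bp.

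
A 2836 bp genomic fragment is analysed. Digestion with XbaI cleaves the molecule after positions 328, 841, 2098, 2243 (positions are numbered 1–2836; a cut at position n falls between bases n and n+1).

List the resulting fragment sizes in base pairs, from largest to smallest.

1257, 593, 513, 328, 145 bp

Linear molecule, 4 cuts → 5 fragments:
  328 − 0 = 328 bp
  841 − 328 = 513 bp
  2098 − 841 = 1257 bp
  2243 − 2098 = 145 bp
  2836 − 2243 = 593 bp
Sorted largest to smallest: 1257, 593, 513, 328, 145 bp.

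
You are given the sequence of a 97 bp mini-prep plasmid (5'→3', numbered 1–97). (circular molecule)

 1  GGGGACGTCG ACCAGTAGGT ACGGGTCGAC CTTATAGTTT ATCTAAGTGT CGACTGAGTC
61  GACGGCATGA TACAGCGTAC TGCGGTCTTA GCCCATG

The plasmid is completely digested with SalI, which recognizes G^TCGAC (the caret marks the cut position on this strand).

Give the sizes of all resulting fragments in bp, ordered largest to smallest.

SalI sites (GTCGAC) start at positions 7, 25, 49, 58.
SalI cuts after the first base of each site, so after positions 7, 25, 49, 58.
Circular molecule, 4 cuts → 4 fragments:
  8–25 → 18 bp
  26–49 → 24 bp
  50–58 → 9 bp
  59–97 then 1–7 → 39 + 7 = 46 bp
Sorted largest to smallest: 46, 24, 18, 9 bp.

46, 24, 18, 9 bp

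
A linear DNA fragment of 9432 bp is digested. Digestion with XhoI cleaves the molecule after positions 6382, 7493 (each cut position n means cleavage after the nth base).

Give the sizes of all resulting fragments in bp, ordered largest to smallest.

6382, 1939, 1111 bp

Linear molecule, 2 cuts → 3 fragments:
  6382 − 0 = 6382 bp
  7493 − 6382 = 1111 bp
  9432 − 7493 = 1939 bp
Sorted largest to smallest: 6382, 1939, 1111 bp.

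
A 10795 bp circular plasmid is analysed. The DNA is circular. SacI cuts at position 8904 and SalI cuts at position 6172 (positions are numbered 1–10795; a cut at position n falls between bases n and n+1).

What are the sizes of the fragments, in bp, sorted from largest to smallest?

8063, 2732 bp

Combined cut positions (sorted): 6172, 8904.
Circular molecule, 2 cuts → 2 fragments:
  8904 − 6172 = 2732 bp
  wrap: 10795 − 8904 + 6172 = 8063 bp
Sorted largest to smallest: 8063, 2732 bp.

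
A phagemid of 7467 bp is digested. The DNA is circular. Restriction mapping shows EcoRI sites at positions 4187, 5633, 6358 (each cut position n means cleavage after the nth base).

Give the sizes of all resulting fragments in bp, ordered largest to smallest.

Circular molecule, 3 cuts → 3 fragments:
  5633 − 4187 = 1446 bp
  6358 − 5633 = 725 bp
  wrap: 7467 − 6358 + 4187 = 5296 bp
Sorted largest to smallest: 5296, 1446, 725 bp.

5296, 1446, 725 bp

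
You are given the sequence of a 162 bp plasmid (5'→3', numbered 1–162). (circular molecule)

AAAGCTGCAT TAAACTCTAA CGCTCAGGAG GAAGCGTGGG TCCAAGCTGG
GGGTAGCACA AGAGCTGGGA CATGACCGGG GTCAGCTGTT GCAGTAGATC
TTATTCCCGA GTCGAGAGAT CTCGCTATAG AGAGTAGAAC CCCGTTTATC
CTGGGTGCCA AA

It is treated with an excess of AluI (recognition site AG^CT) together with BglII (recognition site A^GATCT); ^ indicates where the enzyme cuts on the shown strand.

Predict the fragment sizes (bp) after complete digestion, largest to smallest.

49, 42, 21, 21, 18, 11 bp

AluI sites (AGCT) start at positions 3, 45, 63, 84.
AluI cuts after base 2 of each site, so after positions 4, 46, 64, 85.
BglII sites (AGATCT) start at positions 96, 117.
BglII cuts after the first base of each site, so after positions 96, 117.
Combined cut positions: 4, 46, 64, 85, 96, 117.
Circular molecule, 6 cuts → 6 fragments:
  5–46 → 42 bp
  47–64 → 18 bp
  65–85 → 21 bp
  86–96 → 11 bp
  97–117 → 21 bp
  118–162 then 1–4 → 45 + 4 = 49 bp
Sorted largest to smallest: 49, 42, 21, 21, 18, 11 bp.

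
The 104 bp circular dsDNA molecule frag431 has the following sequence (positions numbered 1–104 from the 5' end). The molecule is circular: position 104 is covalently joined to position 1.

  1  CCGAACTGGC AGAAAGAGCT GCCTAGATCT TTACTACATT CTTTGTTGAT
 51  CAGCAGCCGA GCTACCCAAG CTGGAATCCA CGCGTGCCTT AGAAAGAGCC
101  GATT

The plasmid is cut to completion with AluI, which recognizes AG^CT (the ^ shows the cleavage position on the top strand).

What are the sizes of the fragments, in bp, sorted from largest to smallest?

AluI sites (AGCT) start at positions 17, 60, 69.
AluI cuts after base 2 of each site, so after positions 18, 61, 70.
Circular molecule, 3 cuts → 3 fragments:
  19–61 → 43 bp
  62–70 → 9 bp
  71–104 then 1–18 → 34 + 18 = 52 bp
Sorted largest to smallest: 52, 43, 9 bp.

52, 43, 9 bp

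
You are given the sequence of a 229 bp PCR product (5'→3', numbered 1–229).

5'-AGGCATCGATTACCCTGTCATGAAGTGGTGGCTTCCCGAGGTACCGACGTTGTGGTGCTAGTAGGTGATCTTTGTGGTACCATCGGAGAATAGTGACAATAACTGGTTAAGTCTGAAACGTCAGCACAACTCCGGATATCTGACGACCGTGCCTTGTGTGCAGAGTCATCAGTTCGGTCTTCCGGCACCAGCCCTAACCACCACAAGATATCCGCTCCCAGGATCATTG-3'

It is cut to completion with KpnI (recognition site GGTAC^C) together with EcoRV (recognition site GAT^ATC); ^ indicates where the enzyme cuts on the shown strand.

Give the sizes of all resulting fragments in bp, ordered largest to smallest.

72, 57, 44, 36, 20 bp

KpnI sites (GGTACC) start at positions 40, 76.
KpnI cuts after base 5 of each site (before the last base), so after positions 44, 80.
EcoRV sites (GATATC) start at positions 135, 207.
EcoRV cuts after base 3 of each site, so after positions 137, 209.
Combined cut positions: 44, 80, 137, 209.
Linear molecule, 4 cuts → 5 fragments:
  1–44 → 44 bp
  45–80 → 36 bp
  81–137 → 57 bp
  138–209 → 72 bp
  210–229 → 20 bp
Sorted largest to smallest: 72, 57, 44, 36, 20 bp.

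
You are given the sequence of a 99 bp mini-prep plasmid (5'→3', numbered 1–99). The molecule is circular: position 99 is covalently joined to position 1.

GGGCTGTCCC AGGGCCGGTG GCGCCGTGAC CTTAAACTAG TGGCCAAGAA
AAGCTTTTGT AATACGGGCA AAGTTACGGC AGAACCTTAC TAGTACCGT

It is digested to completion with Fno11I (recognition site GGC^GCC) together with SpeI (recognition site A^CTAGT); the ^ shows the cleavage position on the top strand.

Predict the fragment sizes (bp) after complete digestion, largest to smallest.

53, 32, 14 bp

The Fno11I site (GGCGCC) starts at position 20.
Fno11I cuts after base 3 of each site, so after position 22.
SpeI sites (ACTAGT) start at positions 36, 89.
SpeI cuts after the first base of each site, so after positions 36, 89.
Combined cut positions: 22, 36, 89.
Circular molecule, 3 cuts → 3 fragments:
  23–36 → 14 bp
  37–89 → 53 bp
  90–99 then 1–22 → 10 + 22 = 32 bp
Sorted largest to smallest: 53, 32, 14 bp.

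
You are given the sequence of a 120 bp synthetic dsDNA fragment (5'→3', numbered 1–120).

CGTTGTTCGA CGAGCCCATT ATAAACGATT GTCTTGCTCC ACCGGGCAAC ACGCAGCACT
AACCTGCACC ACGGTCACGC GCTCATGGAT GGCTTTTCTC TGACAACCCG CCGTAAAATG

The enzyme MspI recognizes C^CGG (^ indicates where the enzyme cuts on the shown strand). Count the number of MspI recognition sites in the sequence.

CCGG occurs starting at position 42.
MspI cuts at 1 site.

1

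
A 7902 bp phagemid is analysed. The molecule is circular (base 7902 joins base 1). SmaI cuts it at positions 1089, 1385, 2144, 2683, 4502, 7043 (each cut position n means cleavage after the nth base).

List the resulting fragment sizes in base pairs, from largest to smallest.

Circular molecule, 6 cuts → 6 fragments:
  1385 − 1089 = 296 bp
  2144 − 1385 = 759 bp
  2683 − 2144 = 539 bp
  4502 − 2683 = 1819 bp
  7043 − 4502 = 2541 bp
  wrap: 7902 − 7043 + 1089 = 1948 bp
Sorted largest to smallest: 2541, 1948, 1819, 759, 539, 296 bp.

2541, 1948, 1819, 759, 539, 296 bp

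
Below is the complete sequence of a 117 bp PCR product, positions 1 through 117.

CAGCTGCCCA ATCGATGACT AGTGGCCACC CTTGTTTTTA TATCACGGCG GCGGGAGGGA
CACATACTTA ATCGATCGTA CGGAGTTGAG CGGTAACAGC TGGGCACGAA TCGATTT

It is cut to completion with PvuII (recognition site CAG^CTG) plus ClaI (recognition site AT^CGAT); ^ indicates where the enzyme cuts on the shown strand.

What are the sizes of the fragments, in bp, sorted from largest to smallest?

60, 27, 12, 9, 6, 3 bp

PvuII sites (CAGCTG) start at positions 1, 97.
PvuII cuts after base 3 of each site, so after positions 3, 99.
ClaI sites (ATCGAT) start at positions 11, 71, 110.
ClaI cuts after base 2 of each site, so after positions 12, 72, 111.
Combined cut positions: 3, 12, 72, 99, 111.
Linear molecule, 5 cuts → 6 fragments:
  1–3 → 3 bp
  4–12 → 9 bp
  13–72 → 60 bp
  73–99 → 27 bp
  100–111 → 12 bp
  112–117 → 6 bp
Sorted largest to smallest: 60, 27, 12, 9, 6, 3 bp.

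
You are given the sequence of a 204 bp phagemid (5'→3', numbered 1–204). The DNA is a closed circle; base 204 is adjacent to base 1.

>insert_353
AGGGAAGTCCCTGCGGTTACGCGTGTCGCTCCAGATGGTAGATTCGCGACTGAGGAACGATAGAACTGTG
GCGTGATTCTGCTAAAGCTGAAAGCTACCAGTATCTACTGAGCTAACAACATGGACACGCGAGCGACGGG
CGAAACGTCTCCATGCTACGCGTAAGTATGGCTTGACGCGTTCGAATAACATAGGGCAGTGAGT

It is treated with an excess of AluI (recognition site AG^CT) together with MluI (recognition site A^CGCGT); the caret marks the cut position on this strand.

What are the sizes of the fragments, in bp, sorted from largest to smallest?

68, 47, 46, 18, 18, 7 bp

AluI sites (AGCT) start at positions 86, 93, 111.
AluI cuts after base 2 of each site, so after positions 87, 94, 112.
MluI sites (ACGCGT) start at positions 19, 158, 176.
MluI cuts after the first base of each site, so after positions 19, 158, 176.
Combined cut positions: 19, 87, 94, 112, 158, 176.
Circular molecule, 6 cuts → 6 fragments:
  20–87 → 68 bp
  88–94 → 7 bp
  95–112 → 18 bp
  113–158 → 46 bp
  159–176 → 18 bp
  177–204 then 1–19 → 28 + 19 = 47 bp
Sorted largest to smallest: 68, 47, 46, 18, 18, 7 bp.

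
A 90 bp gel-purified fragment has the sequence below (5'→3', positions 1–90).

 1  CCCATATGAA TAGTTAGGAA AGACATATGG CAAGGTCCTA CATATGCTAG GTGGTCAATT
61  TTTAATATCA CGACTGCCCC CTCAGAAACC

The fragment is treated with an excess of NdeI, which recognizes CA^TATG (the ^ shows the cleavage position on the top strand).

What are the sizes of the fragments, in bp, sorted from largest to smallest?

48, 21, 17, 4 bp

NdeI sites (CATATG) start at positions 3, 24, 41.
NdeI cuts after base 2 of each site, so after positions 4, 25, 42.
Linear molecule, 3 cuts → 4 fragments:
  1–4 → 4 bp
  5–25 → 21 bp
  26–42 → 17 bp
  43–90 → 48 bp
Sorted largest to smallest: 48, 21, 17, 4 bp.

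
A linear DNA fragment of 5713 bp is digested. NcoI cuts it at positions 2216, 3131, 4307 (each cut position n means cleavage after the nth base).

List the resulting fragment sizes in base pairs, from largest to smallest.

2216, 1406, 1176, 915 bp

Linear molecule, 3 cuts → 4 fragments:
  2216 − 0 = 2216 bp
  3131 − 2216 = 915 bp
  4307 − 3131 = 1176 bp
  5713 − 4307 = 1406 bp
Sorted largest to smallest: 2216, 1406, 1176, 915 bp.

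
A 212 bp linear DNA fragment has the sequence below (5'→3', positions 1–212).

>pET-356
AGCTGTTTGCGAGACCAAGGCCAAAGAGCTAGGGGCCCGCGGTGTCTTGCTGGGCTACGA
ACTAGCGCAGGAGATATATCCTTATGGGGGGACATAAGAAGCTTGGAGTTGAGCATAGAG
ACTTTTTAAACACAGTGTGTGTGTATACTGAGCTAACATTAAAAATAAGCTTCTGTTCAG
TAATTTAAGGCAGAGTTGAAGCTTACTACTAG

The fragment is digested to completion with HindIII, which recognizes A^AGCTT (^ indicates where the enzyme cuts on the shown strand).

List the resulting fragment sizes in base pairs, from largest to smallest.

99, 68, 32, 13 bp

HindIII sites (AAGCTT) start at positions 99, 167, 199.
HindIII cuts after the first base of each site, so after positions 99, 167, 199.
Linear molecule, 3 cuts → 4 fragments:
  1–99 → 99 bp
  100–167 → 68 bp
  168–199 → 32 bp
  200–212 → 13 bp
Sorted largest to smallest: 99, 68, 32, 13 bp.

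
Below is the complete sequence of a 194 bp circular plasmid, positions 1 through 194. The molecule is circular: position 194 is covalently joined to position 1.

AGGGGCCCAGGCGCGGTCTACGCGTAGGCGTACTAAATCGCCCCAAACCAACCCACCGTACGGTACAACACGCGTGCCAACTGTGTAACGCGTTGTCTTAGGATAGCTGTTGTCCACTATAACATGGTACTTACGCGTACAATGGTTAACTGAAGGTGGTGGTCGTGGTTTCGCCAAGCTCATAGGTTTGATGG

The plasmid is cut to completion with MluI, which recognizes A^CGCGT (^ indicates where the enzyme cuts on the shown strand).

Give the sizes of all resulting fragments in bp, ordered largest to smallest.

MluI sites (ACGCGT) start at positions 20, 70, 88, 133.
MluI cuts after the first base of each site, so after positions 20, 70, 88, 133.
Circular molecule, 4 cuts → 4 fragments:
  21–70 → 50 bp
  71–88 → 18 bp
  89–133 → 45 bp
  134–194 then 1–20 → 61 + 20 = 81 bp
Sorted largest to smallest: 81, 50, 45, 18 bp.

81, 50, 45, 18 bp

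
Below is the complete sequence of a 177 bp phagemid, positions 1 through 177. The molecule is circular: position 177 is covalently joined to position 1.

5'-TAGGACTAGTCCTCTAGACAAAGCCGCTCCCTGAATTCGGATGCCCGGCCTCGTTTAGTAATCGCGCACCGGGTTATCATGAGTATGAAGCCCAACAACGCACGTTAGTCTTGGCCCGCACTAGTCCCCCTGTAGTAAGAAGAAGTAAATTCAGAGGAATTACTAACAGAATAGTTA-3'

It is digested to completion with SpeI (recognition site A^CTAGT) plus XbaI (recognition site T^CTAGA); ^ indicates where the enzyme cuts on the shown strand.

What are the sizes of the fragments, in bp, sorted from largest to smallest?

107, 62, 8 bp

SpeI sites (ACTAGT) start at positions 5, 120.
SpeI cuts after the first base of each site, so after positions 5, 120.
The XbaI site (TCTAGA) starts at position 13.
XbaI cuts after the first base of each site, so after position 13.
Combined cut positions: 5, 13, 120.
Circular molecule, 3 cuts → 3 fragments:
  6–13 → 8 bp
  14–120 → 107 bp
  121–177 then 1–5 → 57 + 5 = 62 bp
Sorted largest to smallest: 107, 62, 8 bp.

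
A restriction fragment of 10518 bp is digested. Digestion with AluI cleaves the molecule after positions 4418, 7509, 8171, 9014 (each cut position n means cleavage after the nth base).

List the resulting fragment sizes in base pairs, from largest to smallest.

Linear molecule, 4 cuts → 5 fragments:
  4418 − 0 = 4418 bp
  7509 − 4418 = 3091 bp
  8171 − 7509 = 662 bp
  9014 − 8171 = 843 bp
  10518 − 9014 = 1504 bp
Sorted largest to smallest: 4418, 3091, 1504, 843, 662 bp.

4418, 3091, 1504, 843, 662 bp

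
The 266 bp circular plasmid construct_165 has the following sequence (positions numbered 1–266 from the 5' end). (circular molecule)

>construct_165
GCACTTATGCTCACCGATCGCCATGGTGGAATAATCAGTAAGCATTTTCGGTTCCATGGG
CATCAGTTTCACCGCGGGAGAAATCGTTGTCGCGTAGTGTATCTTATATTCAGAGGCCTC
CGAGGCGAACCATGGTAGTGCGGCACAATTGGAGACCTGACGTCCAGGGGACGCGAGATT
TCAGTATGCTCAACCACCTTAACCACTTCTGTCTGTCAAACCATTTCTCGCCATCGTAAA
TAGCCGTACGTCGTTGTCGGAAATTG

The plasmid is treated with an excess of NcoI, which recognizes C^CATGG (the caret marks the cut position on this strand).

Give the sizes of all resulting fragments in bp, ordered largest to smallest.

157, 76, 33 bp

NcoI sites (CCATGG) start at positions 21, 54, 130.
NcoI cuts after the first base of each site, so after positions 21, 54, 130.
Circular molecule, 3 cuts → 3 fragments:
  22–54 → 33 bp
  55–130 → 76 bp
  131–266 then 1–21 → 136 + 21 = 157 bp
Sorted largest to smallest: 157, 76, 33 bp.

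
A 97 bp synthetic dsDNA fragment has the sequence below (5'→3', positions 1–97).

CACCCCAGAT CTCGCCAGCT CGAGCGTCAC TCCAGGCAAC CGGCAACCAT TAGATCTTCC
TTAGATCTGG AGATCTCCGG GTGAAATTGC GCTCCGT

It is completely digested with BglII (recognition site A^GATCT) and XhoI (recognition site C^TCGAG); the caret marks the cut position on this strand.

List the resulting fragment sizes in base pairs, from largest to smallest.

BglII sites (AGATCT) start at positions 7, 52, 63, 71.
BglII cuts after the first base of each site, so after positions 7, 52, 63, 71.
The XhoI site (CTCGAG) starts at position 19.
XhoI cuts after the first base of each site, so after position 19.
Combined cut positions: 7, 19, 52, 63, 71.
Linear molecule, 5 cuts → 6 fragments:
  1–7 → 7 bp
  8–19 → 12 bp
  20–52 → 33 bp
  53–63 → 11 bp
  64–71 → 8 bp
  72–97 → 26 bp
Sorted largest to smallest: 33, 26, 12, 11, 8, 7 bp.

33, 26, 12, 11, 8, 7 bp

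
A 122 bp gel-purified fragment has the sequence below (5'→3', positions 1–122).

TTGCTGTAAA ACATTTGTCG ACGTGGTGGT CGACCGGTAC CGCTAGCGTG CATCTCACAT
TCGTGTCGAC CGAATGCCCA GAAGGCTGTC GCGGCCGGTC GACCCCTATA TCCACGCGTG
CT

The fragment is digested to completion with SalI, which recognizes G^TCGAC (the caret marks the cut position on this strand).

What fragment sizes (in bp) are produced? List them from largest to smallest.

36, 33, 24, 17, 12 bp

SalI sites (GTCGAC) start at positions 17, 29, 65, 98.
SalI cuts after the first base of each site, so after positions 17, 29, 65, 98.
Linear molecule, 4 cuts → 5 fragments:
  1–17 → 17 bp
  18–29 → 12 bp
  30–65 → 36 bp
  66–98 → 33 bp
  99–122 → 24 bp
Sorted largest to smallest: 36, 33, 24, 17, 12 bp.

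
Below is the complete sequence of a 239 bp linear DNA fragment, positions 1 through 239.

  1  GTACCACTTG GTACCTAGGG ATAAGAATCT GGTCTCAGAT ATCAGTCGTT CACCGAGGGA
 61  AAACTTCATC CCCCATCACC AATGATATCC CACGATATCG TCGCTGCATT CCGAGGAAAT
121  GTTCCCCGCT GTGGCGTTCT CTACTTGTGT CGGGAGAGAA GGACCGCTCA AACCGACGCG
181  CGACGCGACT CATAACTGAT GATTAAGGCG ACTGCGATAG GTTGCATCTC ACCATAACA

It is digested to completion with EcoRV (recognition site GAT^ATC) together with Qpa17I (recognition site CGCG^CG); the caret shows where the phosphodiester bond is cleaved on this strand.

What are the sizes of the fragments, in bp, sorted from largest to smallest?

EcoRV sites (GATATC) start at positions 38, 84, 94.
EcoRV cuts after base 3 of each site, so after positions 40, 86, 96.
The Qpa17I site (CGCGCG) starts at position 177.
Qpa17I cuts after base 4 of each site, so after position 180.
Combined cut positions: 40, 86, 96, 180.
Linear molecule, 4 cuts → 5 fragments:
  1–40 → 40 bp
  41–86 → 46 bp
  87–96 → 10 bp
  97–180 → 84 bp
  181–239 → 59 bp
Sorted largest to smallest: 84, 59, 46, 40, 10 bp.

84, 59, 46, 40, 10 bp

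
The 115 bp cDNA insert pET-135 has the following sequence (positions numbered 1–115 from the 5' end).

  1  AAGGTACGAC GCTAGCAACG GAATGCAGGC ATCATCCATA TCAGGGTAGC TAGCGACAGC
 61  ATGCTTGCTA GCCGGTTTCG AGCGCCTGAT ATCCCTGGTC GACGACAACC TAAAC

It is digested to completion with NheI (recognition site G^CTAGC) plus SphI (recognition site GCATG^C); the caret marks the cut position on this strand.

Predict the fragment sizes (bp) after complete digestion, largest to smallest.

48, 38, 14, 11, 4 bp

NheI sites (GCTAGC) start at positions 11, 49, 67.
NheI cuts after the first base of each site, so after positions 11, 49, 67.
The SphI site (GCATGC) starts at position 59.
SphI cuts after base 5 of each site (before the last base), so after position 63.
Combined cut positions: 11, 49, 63, 67.
Linear molecule, 4 cuts → 5 fragments:
  1–11 → 11 bp
  12–49 → 38 bp
  50–63 → 14 bp
  64–67 → 4 bp
  68–115 → 48 bp
Sorted largest to smallest: 48, 38, 14, 11, 4 bp.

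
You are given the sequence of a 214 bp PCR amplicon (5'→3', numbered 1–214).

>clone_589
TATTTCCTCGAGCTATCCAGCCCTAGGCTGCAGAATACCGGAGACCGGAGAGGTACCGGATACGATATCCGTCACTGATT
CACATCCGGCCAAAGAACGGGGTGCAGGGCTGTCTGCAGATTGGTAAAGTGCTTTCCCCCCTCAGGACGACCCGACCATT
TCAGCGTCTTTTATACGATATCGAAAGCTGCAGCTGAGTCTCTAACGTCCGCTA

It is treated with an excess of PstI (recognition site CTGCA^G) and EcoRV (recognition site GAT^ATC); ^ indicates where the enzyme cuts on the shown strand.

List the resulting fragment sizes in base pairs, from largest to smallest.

61, 52, 34, 32, 22, 13 bp

PstI sites (CTGCAG) start at positions 28, 114, 188.
PstI cuts after base 5 of each site (before the last base), so after positions 32, 118, 192.
EcoRV sites (GATATC) start at positions 64, 177.
EcoRV cuts after base 3 of each site, so after positions 66, 179.
Combined cut positions: 32, 66, 118, 179, 192.
Linear molecule, 5 cuts → 6 fragments:
  1–32 → 32 bp
  33–66 → 34 bp
  67–118 → 52 bp
  119–179 → 61 bp
  180–192 → 13 bp
  193–214 → 22 bp
Sorted largest to smallest: 61, 52, 34, 32, 22, 13 bp.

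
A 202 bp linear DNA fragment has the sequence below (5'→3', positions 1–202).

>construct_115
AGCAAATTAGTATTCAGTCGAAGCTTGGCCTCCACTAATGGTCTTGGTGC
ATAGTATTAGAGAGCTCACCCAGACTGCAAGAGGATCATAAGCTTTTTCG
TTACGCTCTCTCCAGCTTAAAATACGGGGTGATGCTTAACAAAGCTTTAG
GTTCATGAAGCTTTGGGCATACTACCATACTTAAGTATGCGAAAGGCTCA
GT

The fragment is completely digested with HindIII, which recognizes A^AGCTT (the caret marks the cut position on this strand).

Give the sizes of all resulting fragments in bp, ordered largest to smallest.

69, 52, 44, 21, 16 bp

HindIII sites (AAGCTT) start at positions 21, 90, 142, 158.
HindIII cuts after the first base of each site, so after positions 21, 90, 142, 158.
Linear molecule, 4 cuts → 5 fragments:
  1–21 → 21 bp
  22–90 → 69 bp
  91–142 → 52 bp
  143–158 → 16 bp
  159–202 → 44 bp
Sorted largest to smallest: 69, 52, 44, 21, 16 bp.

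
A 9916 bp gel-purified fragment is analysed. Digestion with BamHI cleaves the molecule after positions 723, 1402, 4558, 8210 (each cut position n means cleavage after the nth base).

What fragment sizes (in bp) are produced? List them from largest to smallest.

3652, 3156, 1706, 723, 679 bp

Linear molecule, 4 cuts → 5 fragments:
  723 − 0 = 723 bp
  1402 − 723 = 679 bp
  4558 − 1402 = 3156 bp
  8210 − 4558 = 3652 bp
  9916 − 8210 = 1706 bp
Sorted largest to smallest: 3652, 3156, 1706, 723, 679 bp.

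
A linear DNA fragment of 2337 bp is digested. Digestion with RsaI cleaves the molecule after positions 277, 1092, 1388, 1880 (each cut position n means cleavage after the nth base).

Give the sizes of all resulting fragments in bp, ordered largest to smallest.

815, 492, 457, 296, 277 bp

Linear molecule, 4 cuts → 5 fragments:
  277 − 0 = 277 bp
  1092 − 277 = 815 bp
  1388 − 1092 = 296 bp
  1880 − 1388 = 492 bp
  2337 − 1880 = 457 bp
Sorted largest to smallest: 815, 492, 457, 296, 277 bp.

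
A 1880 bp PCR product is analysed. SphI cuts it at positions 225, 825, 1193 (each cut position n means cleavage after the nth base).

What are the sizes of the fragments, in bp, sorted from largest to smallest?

687, 600, 368, 225 bp

Linear molecule, 3 cuts → 4 fragments:
  225 − 0 = 225 bp
  825 − 225 = 600 bp
  1193 − 825 = 368 bp
  1880 − 1193 = 687 bp
Sorted largest to smallest: 687, 600, 368, 225 bp.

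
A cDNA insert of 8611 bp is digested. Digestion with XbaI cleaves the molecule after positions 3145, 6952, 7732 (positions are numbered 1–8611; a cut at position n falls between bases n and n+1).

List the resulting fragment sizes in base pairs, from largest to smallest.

Linear molecule, 3 cuts → 4 fragments:
  3145 − 0 = 3145 bp
  6952 − 3145 = 3807 bp
  7732 − 6952 = 780 bp
  8611 − 7732 = 879 bp
Sorted largest to smallest: 3807, 3145, 879, 780 bp.

3807, 3145, 879, 780 bp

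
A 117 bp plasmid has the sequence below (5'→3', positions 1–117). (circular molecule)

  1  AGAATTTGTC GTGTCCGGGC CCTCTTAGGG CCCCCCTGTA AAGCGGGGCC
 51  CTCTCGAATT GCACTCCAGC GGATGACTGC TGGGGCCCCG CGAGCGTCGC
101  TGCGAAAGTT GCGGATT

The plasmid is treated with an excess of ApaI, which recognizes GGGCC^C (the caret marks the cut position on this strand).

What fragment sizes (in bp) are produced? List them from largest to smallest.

51, 37, 18, 11 bp

ApaI sites (GGGCCC) start at positions 17, 28, 46, 83.
ApaI cuts after base 5 of each site (before the last base), so after positions 21, 32, 50, 87.
Circular molecule, 4 cuts → 4 fragments:
  22–32 → 11 bp
  33–50 → 18 bp
  51–87 → 37 bp
  88–117 then 1–21 → 30 + 21 = 51 bp
Sorted largest to smallest: 51, 37, 18, 11 bp.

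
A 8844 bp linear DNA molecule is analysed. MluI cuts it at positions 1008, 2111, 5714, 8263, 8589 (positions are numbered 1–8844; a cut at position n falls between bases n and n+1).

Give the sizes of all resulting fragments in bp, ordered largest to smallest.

3603, 2549, 1103, 1008, 326, 255 bp

Linear molecule, 5 cuts → 6 fragments:
  1008 − 0 = 1008 bp
  2111 − 1008 = 1103 bp
  5714 − 2111 = 3603 bp
  8263 − 5714 = 2549 bp
  8589 − 8263 = 326 bp
  8844 − 8589 = 255 bp
Sorted largest to smallest: 3603, 2549, 1103, 1008, 326, 255 bp.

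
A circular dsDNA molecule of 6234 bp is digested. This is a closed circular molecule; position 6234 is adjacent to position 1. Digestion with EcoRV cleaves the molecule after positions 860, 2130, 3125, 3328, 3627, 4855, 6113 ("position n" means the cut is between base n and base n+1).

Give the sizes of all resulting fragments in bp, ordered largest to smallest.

1270, 1258, 1228, 995, 981, 299, 203 bp

Circular molecule, 7 cuts → 7 fragments:
  2130 − 860 = 1270 bp
  3125 − 2130 = 995 bp
  3328 − 3125 = 203 bp
  3627 − 3328 = 299 bp
  4855 − 3627 = 1228 bp
  6113 − 4855 = 1258 bp
  wrap: 6234 − 6113 + 860 = 981 bp
Sorted largest to smallest: 1270, 1258, 1228, 995, 981, 299, 203 bp.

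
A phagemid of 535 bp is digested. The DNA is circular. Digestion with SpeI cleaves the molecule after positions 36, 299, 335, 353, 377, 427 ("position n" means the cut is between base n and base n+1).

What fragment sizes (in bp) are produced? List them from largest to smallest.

263, 144, 50, 36, 24, 18 bp

Circular molecule, 6 cuts → 6 fragments:
  299 − 36 = 263 bp
  335 − 299 = 36 bp
  353 − 335 = 18 bp
  377 − 353 = 24 bp
  427 − 377 = 50 bp
  wrap: 535 − 427 + 36 = 144 bp
Sorted largest to smallest: 263, 144, 50, 36, 24, 18 bp.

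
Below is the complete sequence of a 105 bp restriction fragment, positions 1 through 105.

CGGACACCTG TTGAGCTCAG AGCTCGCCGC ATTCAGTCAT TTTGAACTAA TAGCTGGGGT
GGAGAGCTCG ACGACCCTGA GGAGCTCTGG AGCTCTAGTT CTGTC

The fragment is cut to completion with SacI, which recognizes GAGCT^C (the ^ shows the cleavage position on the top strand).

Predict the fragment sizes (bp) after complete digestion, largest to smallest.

SacI sites (GAGCTC) start at positions 13, 20, 64, 82, 90.
SacI cuts after base 5 of each site (before the last base), so after positions 17, 24, 68, 86, 94.
Linear molecule, 5 cuts → 6 fragments:
  1–17 → 17 bp
  18–24 → 7 bp
  25–68 → 44 bp
  69–86 → 18 bp
  87–94 → 8 bp
  95–105 → 11 bp
Sorted largest to smallest: 44, 18, 17, 11, 8, 7 bp.

44, 18, 17, 11, 8, 7 bp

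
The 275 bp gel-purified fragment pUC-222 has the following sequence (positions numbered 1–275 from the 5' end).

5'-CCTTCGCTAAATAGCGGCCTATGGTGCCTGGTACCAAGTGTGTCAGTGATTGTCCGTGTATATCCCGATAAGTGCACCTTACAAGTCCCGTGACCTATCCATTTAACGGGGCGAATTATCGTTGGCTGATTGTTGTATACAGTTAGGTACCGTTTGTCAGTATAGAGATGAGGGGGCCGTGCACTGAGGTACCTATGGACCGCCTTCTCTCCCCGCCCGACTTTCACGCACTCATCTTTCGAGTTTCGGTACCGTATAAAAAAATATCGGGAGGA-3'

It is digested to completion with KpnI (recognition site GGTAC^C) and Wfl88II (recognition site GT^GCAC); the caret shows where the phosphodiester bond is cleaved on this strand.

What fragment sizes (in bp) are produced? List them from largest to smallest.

77, 60, 39, 34, 30, 23, 12 bp

KpnI sites (GGTACC) start at positions 30, 146, 188, 248.
KpnI cuts after base 5 of each site (before the last base), so after positions 34, 150, 192, 252.
Wfl88II sites (GTGCAC) start at positions 72, 179.
Wfl88II cuts after base 2 of each site, so after positions 73, 180.
Combined cut positions: 34, 73, 150, 180, 192, 252.
Linear molecule, 6 cuts → 7 fragments:
  1–34 → 34 bp
  35–73 → 39 bp
  74–150 → 77 bp
  151–180 → 30 bp
  181–192 → 12 bp
  193–252 → 60 bp
  253–275 → 23 bp
Sorted largest to smallest: 77, 60, 39, 34, 30, 23, 12 bp.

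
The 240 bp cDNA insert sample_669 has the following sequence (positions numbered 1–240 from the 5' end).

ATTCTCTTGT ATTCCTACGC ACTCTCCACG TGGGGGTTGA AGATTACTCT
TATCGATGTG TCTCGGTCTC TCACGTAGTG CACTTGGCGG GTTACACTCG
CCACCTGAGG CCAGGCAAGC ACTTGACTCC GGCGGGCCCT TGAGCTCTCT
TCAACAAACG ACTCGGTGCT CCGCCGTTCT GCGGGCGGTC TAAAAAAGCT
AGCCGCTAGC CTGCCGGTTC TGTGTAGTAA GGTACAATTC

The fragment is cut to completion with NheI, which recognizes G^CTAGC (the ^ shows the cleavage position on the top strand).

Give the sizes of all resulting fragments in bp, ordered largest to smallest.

NheI sites (GCTAGC) start at positions 198, 205.
NheI cuts after the first base of each site, so after positions 198, 205.
Linear molecule, 2 cuts → 3 fragments:
  1–198 → 198 bp
  199–205 → 7 bp
  206–240 → 35 bp
Sorted largest to smallest: 198, 35, 7 bp.

198, 35, 7 bp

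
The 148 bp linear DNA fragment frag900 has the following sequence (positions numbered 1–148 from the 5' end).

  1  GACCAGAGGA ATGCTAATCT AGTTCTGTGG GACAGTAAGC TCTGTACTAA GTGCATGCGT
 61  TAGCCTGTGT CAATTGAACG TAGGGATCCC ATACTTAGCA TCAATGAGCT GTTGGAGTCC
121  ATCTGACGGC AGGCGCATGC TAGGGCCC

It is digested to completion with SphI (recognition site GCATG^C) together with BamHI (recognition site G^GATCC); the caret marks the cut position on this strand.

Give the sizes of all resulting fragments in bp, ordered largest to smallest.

57, 55, 27, 9 bp

SphI sites (GCATGC) start at positions 53, 135.
SphI cuts after base 5 of each site (before the last base), so after positions 57, 139.
The BamHI site (GGATCC) starts at position 84.
BamHI cuts after the first base of each site, so after position 84.
Combined cut positions: 57, 84, 139.
Linear molecule, 3 cuts → 4 fragments:
  1–57 → 57 bp
  58–84 → 27 bp
  85–139 → 55 bp
  140–148 → 9 bp
Sorted largest to smallest: 57, 55, 27, 9 bp.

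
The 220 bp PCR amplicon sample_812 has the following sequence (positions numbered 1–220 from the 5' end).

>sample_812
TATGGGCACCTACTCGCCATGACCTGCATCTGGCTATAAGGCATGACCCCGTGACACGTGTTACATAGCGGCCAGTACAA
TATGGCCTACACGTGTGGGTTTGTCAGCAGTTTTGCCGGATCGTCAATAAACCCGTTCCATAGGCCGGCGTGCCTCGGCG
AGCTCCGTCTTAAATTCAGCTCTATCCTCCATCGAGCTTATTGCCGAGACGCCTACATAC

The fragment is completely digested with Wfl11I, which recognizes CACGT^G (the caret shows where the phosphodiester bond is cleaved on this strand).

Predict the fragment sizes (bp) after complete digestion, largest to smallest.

126, 59, 35 bp

Wfl11I sites (CACGTG) start at positions 55, 90.
Wfl11I cuts after base 5 of each site (before the last base), so after positions 59, 94.
Linear molecule, 2 cuts → 3 fragments:
  1–59 → 59 bp
  60–94 → 35 bp
  95–220 → 126 bp
Sorted largest to smallest: 126, 59, 35 bp.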